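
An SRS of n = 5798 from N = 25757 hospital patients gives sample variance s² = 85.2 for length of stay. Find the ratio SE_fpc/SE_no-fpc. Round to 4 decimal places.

0.8803

f = n/N = 5798/25757 = 0.22510386.
SE_no-fpc = √(s²/n) = 0.12122179; SE_fpc = √((1−f)s²/n) = 0.10670934.
Ratio = √(1−f) = 0.88028186.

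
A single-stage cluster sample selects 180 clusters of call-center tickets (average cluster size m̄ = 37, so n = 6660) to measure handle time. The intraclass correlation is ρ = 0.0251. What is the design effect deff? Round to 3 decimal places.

deff = 1 + (37 − 1)·0.0251 = 1 + 0.9036 = 1.9036.

1.904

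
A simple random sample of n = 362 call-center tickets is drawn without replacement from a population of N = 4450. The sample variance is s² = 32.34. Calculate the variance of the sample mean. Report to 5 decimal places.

Under SRS without replacement, Var(ȳ) = (1 − f)·s²/n with f = n/N = 362/4450 = 0.08134831.
Var(ȳ) = (1 − 0.08134831)·32.34/362 = 0.91865169·0.089337017 = 0.082069601.

0.08207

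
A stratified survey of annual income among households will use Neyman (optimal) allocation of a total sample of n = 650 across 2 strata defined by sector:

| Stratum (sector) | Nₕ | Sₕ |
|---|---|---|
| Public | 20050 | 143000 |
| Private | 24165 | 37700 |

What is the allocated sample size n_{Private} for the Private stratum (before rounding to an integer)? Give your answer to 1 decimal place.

156.7

Neyman allocation: nₕ = n·NₕSₕ / Σⱼ NⱼSⱼ.
Σ NⱼSⱼ = 20050·143000 + 24165·37700 = 3.7781705 × 10^9.
n_{Private} = 650·24165·37700 / (3.7781705 × 10^9) = 156.7.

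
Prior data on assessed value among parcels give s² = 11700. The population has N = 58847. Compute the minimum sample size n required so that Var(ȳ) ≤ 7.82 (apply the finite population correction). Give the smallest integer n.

Without fpc, n₀ = s²/D = 11700/7.82 = 1496.1637.
With fpc, (1 − n/N)·s²/n ≤ D requires n ≥ n₀/(1 + n₀/N) = 1496.1637/(1 + 1496.1637/58847) = 1459.0674.
Rounding up, n = 1460.

1460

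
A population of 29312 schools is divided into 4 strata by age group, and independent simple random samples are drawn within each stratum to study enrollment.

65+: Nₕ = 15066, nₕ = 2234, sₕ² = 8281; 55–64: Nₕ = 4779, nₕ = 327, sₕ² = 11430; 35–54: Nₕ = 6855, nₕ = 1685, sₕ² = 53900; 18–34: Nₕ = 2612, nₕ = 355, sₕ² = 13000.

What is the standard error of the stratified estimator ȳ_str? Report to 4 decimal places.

Var(ȳ_str) = Σₕ Wₕ²(1 − fₕ)sₕ²/nₕ with Wₕ = Nₕ/N, N = 29312.
65+: Wₕ = 0.51398745; term = 0.51398745²·(1 − 0.14828090)·8281/2234 = 0.83406717.
55–64: Wₕ = 0.16303903; term = 0.16303903²·(1 − 0.06842436)·11430/327 = 0.86556515.
35–54: Wₕ = 0.23386326; term = 0.23386326²·(1 − 0.24580598)·53900/1685 = 1.3194592.
18–34: Wₕ = 0.08911026; term = 0.08911026²·(1 − 0.13591118)·13000/355 = 0.25126317.
Sum = 3.2703547.
SE = √(3.2703547) = 1.8084.

1.8084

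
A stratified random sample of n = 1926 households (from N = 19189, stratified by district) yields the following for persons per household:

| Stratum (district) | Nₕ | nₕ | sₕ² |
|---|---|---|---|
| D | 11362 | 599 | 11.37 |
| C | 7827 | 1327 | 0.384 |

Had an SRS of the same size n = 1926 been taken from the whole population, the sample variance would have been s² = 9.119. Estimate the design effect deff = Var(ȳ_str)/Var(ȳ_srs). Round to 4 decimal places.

1.4894

Var(ȳ_str) = Σ Wₕ²(1−fₕ)sₕ²/nₕ with Wₕ = Nₕ/19189:
  D: (11362/19189)²·(1−599/11362)·11.37/599 = 0.0063040127
  C: (7827/19189)²·(1−1327/7827)·0.384/1327 = 3.9981981 × 10^-5
  → Var(ȳ_str) = 0.0063439947.
Var(ȳ_srs) = (1 − 1926/19189)·9.119/1926 = 0.0042594631.
deff = 0.0063439947 / 0.0042594631 = 1.4894.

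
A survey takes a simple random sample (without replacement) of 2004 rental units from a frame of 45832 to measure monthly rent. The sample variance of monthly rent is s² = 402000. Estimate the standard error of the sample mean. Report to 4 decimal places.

13.8502

Under SRS without replacement, Var(ȳ) = (1 − f)·s²/n with f = n/N = 2004/45832 = 0.04372491.
Var(ȳ) = (1 − 0.04372491)·402000/2004 = 0.95627509·200.5988 = 191.82764.
SE(ȳ) = √(191.82764) = 13.8502.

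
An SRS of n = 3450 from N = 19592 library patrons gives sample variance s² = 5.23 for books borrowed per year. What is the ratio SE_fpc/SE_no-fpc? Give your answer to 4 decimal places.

0.9077

f = n/N = 3450/19592 = 0.17609228.
SE_no-fpc = √(s²/n) = 0.0389351; SE_fpc = √((1−f)s²/n) = 0.035341142.
Ratio = √(1−f) = 0.90769363.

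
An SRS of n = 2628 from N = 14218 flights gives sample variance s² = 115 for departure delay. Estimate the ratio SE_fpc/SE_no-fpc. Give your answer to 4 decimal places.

0.9029

f = n/N = 2628/14218 = 0.18483612.
SE_no-fpc = √(s²/n) = 0.20918775; SE_fpc = √((1−f)s²/n) = 0.18886814.
Ratio = √(1−f) = 0.90286426.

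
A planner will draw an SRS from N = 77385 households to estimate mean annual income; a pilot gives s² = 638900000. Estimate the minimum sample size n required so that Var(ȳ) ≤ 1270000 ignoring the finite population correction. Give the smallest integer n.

504

Without fpc, n₀ = s²/D = 638900000/1270000 = 503.0709.
Rounding up, n = 504.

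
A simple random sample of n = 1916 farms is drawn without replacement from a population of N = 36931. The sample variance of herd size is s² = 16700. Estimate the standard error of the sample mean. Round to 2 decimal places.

Under SRS without replacement, Var(ȳ) = (1 − f)·s²/n with f = n/N = 1916/36931 = 0.05188053.
Var(ȳ) = (1 − 0.05188053)·16700/1916 = 0.94811947·8.7160752 = 8.2638805.
SE(ȳ) = √(8.2638805) = 2.87.

2.87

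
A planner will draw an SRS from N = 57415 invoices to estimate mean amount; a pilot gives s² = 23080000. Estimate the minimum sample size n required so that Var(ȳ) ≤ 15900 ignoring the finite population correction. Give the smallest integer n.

1452

Without fpc, n₀ = s²/D = 23080000/15900 = 1451.5723.
Rounding up, n = 1452.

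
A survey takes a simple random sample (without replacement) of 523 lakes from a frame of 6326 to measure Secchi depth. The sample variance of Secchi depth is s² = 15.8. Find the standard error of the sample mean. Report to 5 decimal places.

Under SRS without replacement, Var(ȳ) = (1 − f)·s²/n with f = n/N = 523/6326 = 0.08267468.
Var(ȳ) = (1 − 0.08267468)·15.8/523 = 0.91732532·0.030210325 = 0.027712696.
SE(ȳ) = √(0.027712696) = 0.16647.

0.16647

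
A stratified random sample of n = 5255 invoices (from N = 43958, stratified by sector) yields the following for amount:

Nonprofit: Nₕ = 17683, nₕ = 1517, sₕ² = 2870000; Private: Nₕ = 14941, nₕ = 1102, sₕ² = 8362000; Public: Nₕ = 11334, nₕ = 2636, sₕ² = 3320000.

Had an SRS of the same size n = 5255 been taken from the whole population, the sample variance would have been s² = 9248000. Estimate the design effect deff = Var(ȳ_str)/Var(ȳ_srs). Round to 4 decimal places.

Var(ȳ_str) = Σ Wₕ²(1−fₕ)sₕ²/nₕ with Wₕ = Nₕ/43958:
  Nonprofit: (17683/43958)²·(1−1517/17683)·2870000/1517 = 279.88459
  Private: (14941/43958)²·(1−1102/14941)·8362000/1102 = 811.9646
  Public: (11334/43958)²·(1−2636/11334)·3320000/2636 = 64.256851
  → Var(ȳ_str) = 1156.106.
Var(ȳ_srs) = (1 − 5255/43958)·9248000/5255 = 1549.4651.
deff = 1156.106 / 1549.4651 = 0.7461.

0.7461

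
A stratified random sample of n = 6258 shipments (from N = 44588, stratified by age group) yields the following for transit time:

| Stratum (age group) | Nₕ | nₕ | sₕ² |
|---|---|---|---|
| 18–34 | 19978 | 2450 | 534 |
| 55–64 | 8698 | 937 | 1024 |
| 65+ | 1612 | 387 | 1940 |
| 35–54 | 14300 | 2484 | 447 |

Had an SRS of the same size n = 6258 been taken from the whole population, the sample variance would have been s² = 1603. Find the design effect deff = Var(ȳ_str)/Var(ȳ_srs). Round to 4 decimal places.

0.4349

Var(ȳ_str) = Σ Wₕ²(1−fₕ)sₕ²/nₕ with Wₕ = Nₕ/44588:
  18–34: (19978/44588)²·(1−2450/19978)·534/2450 = 0.038390482
  55–64: (8698/44588)²·(1−937/8698)·1024/937 = 0.03710748
  65+: (1612/44588)²·(1−387/1612)·1940/387 = 0.004979158
  35–54: (14300/44588)²·(1−2484/14300)·447/2484 = 0.015294189
  → Var(ȳ_str) = 0.095771309.
Var(ȳ_srs) = (1 − 6258/44588)·1603/6258 = 0.22020075.
deff = 0.095771309 / 0.22020075 = 0.4349.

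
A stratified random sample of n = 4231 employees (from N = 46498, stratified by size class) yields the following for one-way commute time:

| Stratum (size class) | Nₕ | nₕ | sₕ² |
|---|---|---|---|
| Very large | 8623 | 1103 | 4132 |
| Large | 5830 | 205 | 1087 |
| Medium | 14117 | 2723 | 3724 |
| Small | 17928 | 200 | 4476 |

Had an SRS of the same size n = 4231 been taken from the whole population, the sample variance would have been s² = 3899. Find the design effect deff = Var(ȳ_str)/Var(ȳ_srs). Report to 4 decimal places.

Var(ȳ_str) = Σ Wₕ²(1−fₕ)sₕ²/nₕ with Wₕ = Nₕ/46498:
  Very large: (8623/46498)²·(1−1103/8623)·4132/1103 = 0.11235502
  Large: (5830/46498)²·(1−205/5830)·1087/205 = 0.080426324
  Medium: (14117/46498)²·(1−2723/14117)·3724/2723 = 0.10174477
  Small: (17928/46498)²·(1−200/17928)·4476/200 = 3.2899032
  → Var(ȳ_str) = 3.5844293.
Var(ȳ_srs) = (1 − 4231/46498)·3899/4231 = 0.83767848.
deff = 3.5844293 / 0.83767848 = 4.2790.

4.2790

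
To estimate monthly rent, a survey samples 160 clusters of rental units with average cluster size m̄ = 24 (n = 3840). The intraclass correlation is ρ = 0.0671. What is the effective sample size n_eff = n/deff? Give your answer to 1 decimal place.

deff = 1 + (24 − 1)·0.0671 = 1 + 1.5433 = 2.5433.
n_eff = 3840 / 2.5433 = 1509.8.

1509.8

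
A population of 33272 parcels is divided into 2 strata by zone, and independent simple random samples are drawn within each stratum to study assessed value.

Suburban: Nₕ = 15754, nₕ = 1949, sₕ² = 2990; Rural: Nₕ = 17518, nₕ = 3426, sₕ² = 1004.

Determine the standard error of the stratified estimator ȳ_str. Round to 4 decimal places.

Var(ȳ_str) = Σₕ Wₕ²(1 − fₕ)sₕ²/nₕ with Wₕ = Nₕ/N, N = 33272.
Suburban: Wₕ = 0.47349122; term = 0.47349122²·(1 − 0.12371461)·2990/1949 = 0.30138996.
Rural: Wₕ = 0.52650878; term = 0.52650878²·(1 − 0.19557027)·1004/3426 = 0.065350016.
Sum = 0.36673998.
SE = √(0.36673998) = 0.6056.

0.6056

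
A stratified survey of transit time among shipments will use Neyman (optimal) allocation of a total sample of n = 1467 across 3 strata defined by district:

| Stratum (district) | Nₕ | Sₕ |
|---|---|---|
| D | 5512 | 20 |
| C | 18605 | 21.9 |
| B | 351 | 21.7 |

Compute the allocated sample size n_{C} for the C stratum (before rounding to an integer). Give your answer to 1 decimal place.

Neyman allocation: nₕ = n·NₕSₕ / Σⱼ NⱼSⱼ.
Σ NⱼSⱼ = 5512·20 + 18605·21.9 + 351·21.7 = 525306.2.
n_{C} = 1467·18605·21.9 / 525306.2 = 1137.9.

1137.9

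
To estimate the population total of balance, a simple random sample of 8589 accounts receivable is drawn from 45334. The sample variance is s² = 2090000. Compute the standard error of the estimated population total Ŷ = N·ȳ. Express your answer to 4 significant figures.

636700

Var(Ŷ) = N²·Var(ȳ) = N²·(1 − n/N)·s²/n.
f = 8589/45334 = 0.18946045; Var(ȳ) = 0.81053955·2090000/8589 = 197.23223.
Var(Ŷ) = 45334² · 197.23223 = 4.0534607 × 10^11.
SE(Ŷ) = √(4.0534607 × 10^11) = 636700.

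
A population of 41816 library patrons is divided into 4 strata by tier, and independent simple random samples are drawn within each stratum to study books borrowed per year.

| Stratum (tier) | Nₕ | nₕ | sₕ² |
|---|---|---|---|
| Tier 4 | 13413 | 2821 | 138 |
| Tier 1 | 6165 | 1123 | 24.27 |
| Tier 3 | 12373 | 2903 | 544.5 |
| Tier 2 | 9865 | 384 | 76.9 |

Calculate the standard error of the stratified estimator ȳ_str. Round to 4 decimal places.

0.1663

Var(ȳ_str) = Σₕ Wₕ²(1 − fₕ)sₕ²/nₕ with Wₕ = Nₕ/N, N = 41816.
Tier 4: Wₕ = 0.32076239; term = 0.32076239²·(1 − 0.21031835)·138/2821 = 0.0039746137.
Tier 1: Wₕ = 0.14743161; term = 0.14743161²·(1 − 0.18215734)·24.27/1123 = 3.841855 × 10^-4.
Tier 3: Wₕ = 0.29589152; term = 0.29589152²·(1 − 0.23462378)·544.5/2903 = 0.012568715.
Tier 2: Wₕ = 0.23591448; term = 0.23591448²·(1 − 0.03892549)·76.9/384 = 0.010711773.
Sum = 0.027639287.
SE = √(0.027639287) = 0.1663.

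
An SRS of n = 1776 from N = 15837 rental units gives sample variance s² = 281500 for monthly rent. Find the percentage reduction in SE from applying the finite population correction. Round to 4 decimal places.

5.7738

f = n/N = 1776/15837 = 0.11214245.
SE_no-fpc = √(s²/n) = 12.589768; SE_fpc = √((1−f)s²/n) = 11.862859.
Ratio = √(1−f) = 0.94226193. Reduction = 100·(1 − 0.94226193) = 5.7738%.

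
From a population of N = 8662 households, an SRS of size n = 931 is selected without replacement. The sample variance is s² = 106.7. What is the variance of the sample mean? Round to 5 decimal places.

Under SRS without replacement, Var(ȳ) = (1 − f)·s²/n with f = n/N = 931/8662 = 0.10748095.
Var(ȳ) = (1 − 0.10748095)·106.7/931 = 0.89251905·0.11460795 = 0.10228978.

0.10229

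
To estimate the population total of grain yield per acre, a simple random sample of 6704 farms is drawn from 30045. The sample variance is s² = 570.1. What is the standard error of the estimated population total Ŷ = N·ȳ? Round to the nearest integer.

Var(Ŷ) = N²·Var(ȳ) = N²·(1 − n/N)·s²/n.
f = 6704/30045 = 0.22313197; Var(ȳ) = 0.77686803·570.1/6704 = 0.066063912.
Var(Ŷ) = 30045² · 0.066063912 = 5.9636027 × 10^7.
SE(Ŷ) = √(5.9636027 × 10^7) = 7722.

7722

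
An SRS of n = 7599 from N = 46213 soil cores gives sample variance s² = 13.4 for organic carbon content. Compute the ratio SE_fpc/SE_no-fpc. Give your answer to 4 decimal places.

0.9141

f = n/N = 7599/46213 = 0.16443425.
SE_no-fpc = √(s²/n) = 0.041992737; SE_fpc = √((1−f)s²/n) = 0.03838526.
Ratio = √(1−f) = 0.91409286.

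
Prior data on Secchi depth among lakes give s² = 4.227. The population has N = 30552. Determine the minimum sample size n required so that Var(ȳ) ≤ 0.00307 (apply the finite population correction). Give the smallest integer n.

Without fpc, n₀ = s²/D = 4.227/0.00307 = 1376.8730.
With fpc, (1 − n/N)·s²/n ≤ D requires n ≥ n₀/(1 + n₀/N) = 1376.8730/(1 + 1376.8730/30552) = 1317.4979.
Rounding up, n = 1318.

1318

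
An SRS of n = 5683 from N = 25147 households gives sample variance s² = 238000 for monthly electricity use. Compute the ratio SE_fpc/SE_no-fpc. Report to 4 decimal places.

0.8798

f = n/N = 5683/25147 = 0.22599117.
SE_no-fpc = √(s²/n) = 6.4714209; SE_fpc = √((1−f)s²/n) = 5.6934119.
Ratio = √(1−f) = 0.87977772.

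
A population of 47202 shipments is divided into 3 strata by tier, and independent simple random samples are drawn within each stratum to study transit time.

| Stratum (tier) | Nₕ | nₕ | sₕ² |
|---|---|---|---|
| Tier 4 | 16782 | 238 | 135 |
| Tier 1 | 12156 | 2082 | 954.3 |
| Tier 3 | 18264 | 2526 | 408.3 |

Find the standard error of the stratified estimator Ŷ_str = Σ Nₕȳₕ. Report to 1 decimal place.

Var(Ŷ_str) = Σₕ Nₕ²(1 − fₕ)sₕ²/nₕ.
Tier 4: 16782²·(1 − 238/16782)·135/238 = 1.5748567 × 10^8.
Tier 1: 12156²·(1 − 2082/12156)·954.3/2082 = 5.6130232 × 10^7.
Tier 3: 18264²·(1 − 2526/18264)·408.3/2526 = 4.6461312 × 10^7.
Sum = 2.6007721 × 10^8.
SE = √(2.6007721 × 10^8) = 16126.9.

16126.9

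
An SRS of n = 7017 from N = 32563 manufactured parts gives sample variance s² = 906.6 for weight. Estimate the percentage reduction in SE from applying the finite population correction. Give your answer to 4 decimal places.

f = n/N = 7017/32563 = 0.21548997.
SE_no-fpc = √(s²/n) = 0.35944473; SE_fpc = √((1−f)s²/n) = 0.31836944.
Ratio = √(1−f) = 0.88572571. Reduction = 100·(1 − 0.88572571) = 11.4274%.

11.4274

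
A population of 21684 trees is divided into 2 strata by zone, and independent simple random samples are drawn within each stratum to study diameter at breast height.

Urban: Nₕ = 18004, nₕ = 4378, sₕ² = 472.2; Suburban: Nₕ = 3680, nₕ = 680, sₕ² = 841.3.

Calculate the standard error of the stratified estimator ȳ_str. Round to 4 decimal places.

0.2921

Var(ȳ_str) = Σₕ Wₕ²(1 − fₕ)sₕ²/nₕ with Wₕ = Nₕ/N, N = 21684.
Urban: Wₕ = 0.83028961; term = 0.83028961²·(1 − 0.24316818)·472.2/4378 = 0.056274134.
Suburban: Wₕ = 0.16971039; term = 0.16971039²·(1 − 0.18478261)·841.3/680 = 0.029049071.
Sum = 0.085323205.
SE = √(0.085323205) = 0.2921.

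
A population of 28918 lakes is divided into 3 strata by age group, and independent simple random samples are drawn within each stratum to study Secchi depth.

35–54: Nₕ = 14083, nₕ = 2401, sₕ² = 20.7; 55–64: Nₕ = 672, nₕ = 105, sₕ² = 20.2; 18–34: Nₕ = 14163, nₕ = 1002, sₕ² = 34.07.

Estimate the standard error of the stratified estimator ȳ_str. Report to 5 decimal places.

Var(ȳ_str) = Σₕ Wₕ²(1 − fₕ)sₕ²/nₕ with Wₕ = Nₕ/N, N = 28918.
35–54: Wₕ = 0.48699772; term = 0.48699772²·(1 − 0.17048924)·20.7/2401 = 0.0016961102.
55–64: Wₕ = 0.02323812; term = 0.02323812²·(1 − 0.15625000)·20.2/105 = 8.7655242 × 10^-5.
18–34: Wₕ = 0.48976416; term = 0.48976416²·(1 − 0.07074772)·34.07/1002 = 0.0075790025.
Sum = 0.0093627679.
SE = √(0.0093627679) = 0.09676.

0.09676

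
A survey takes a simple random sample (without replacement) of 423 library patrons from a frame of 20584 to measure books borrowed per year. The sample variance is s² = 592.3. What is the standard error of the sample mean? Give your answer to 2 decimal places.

1.17

Under SRS without replacement, Var(ȳ) = (1 − f)·s²/n with f = n/N = 423/20584 = 0.02054994.
Var(ȳ) = (1 − 0.02054994)·592.3/423 = 0.97945006·1.4002364 = 1.3714616.
SE(ȳ) = √(1.3714616) = 1.17.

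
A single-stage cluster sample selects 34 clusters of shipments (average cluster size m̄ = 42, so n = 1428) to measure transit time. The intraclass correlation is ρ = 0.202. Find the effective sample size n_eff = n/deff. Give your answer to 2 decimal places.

153.85

deff = 1 + (42 − 1)·0.202 = 1 + 8.282 = 9.282.
n_eff = 1428 / 9.282 = 153.85.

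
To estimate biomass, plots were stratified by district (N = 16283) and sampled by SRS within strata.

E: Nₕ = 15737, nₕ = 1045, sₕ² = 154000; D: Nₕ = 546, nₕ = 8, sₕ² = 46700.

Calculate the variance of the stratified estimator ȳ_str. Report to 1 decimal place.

135.0

Var(ȳ_str) = Σₕ Wₕ²(1 − fₕ)sₕ²/nₕ with Wₕ = Nₕ/N, N = 16283.
E: Wₕ = 0.96646810; term = 0.96646810²·(1 − 0.06640402)·154000/1045 = 128.51045.
D: Wₕ = 0.03353190; term = 0.03353190²·(1 − 0.01465201)·46700/8 = 6.4674483.
Sum = 134.9779.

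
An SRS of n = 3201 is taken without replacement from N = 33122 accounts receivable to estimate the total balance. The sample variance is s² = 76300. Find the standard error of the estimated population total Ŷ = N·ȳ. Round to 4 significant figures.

Var(Ŷ) = N²·Var(ȳ) = N²·(1 − n/N)·s²/n.
f = 3201/33122 = 0.09664271; Var(ȳ) = 0.90335729·76300/3201 = 21.532696.
Var(Ŷ) = 33122² · 21.532696 = 2.3622808 × 10^10.
SE(Ŷ) = √(2.3622808 × 10^10) = 153700.

153700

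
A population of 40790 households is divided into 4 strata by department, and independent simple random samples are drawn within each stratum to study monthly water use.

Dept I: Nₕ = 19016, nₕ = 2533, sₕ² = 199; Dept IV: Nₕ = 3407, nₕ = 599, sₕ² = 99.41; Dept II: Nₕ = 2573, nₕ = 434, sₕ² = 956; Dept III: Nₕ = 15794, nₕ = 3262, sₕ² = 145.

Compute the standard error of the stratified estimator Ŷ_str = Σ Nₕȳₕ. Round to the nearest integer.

Var(Ŷ_str) = Σₕ Nₕ²(1 − fₕ)sₕ²/nₕ.
Dept I: 19016²·(1 − 2533/19016)·199/2533 = 2.4624834 × 10^7.
Dept IV: 3407²·(1 − 599/3407)·99.41/599 = 1.5877148 × 10^6.
Dept II: 2573²·(1 − 434/2573)·956/434 = 1.2123241 × 10^7.
Dept III: 15794²·(1 − 3262/15794)·145/3262 = 8.7982554 × 10^6.
Sum = 4.7134045 × 10^7.
SE = √(4.7134045 × 10^7) = 6865.

6865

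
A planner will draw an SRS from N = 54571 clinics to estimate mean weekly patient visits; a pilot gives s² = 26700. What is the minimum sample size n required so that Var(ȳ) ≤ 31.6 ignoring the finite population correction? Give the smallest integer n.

845

Without fpc, n₀ = s²/D = 26700/31.6 = 844.9367.
Rounding up, n = 845.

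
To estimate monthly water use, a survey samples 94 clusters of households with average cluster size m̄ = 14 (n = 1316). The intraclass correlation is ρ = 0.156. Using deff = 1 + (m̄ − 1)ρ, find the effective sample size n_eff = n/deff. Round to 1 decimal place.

deff = 1 + (14 − 1)·0.156 = 1 + 2.028 = 3.028.
n_eff = 1316 / 3.028 = 434.6.

434.6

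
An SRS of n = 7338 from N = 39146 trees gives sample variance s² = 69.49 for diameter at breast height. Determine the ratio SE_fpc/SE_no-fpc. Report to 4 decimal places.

f = n/N = 7338/39146 = 0.18745210.
SE_no-fpc = √(s²/n) = 0.097313323; SE_fpc = √((1−f)s²/n) = 0.087719629.
Ratio = √(1−f) = 0.90141439.

0.9014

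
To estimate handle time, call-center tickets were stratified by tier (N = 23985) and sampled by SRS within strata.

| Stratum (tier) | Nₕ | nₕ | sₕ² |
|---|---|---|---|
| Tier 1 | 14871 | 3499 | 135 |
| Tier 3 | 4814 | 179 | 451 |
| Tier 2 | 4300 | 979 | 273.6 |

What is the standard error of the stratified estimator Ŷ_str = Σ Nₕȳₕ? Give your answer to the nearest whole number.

Var(Ŷ_str) = Σₕ Nₕ²(1 − fₕ)sₕ²/nₕ.
Tier 1: 14871²·(1 − 3499/14871)·135/3499 = 6.5247947 × 10^6.
Tier 3: 4814²·(1 − 179/4814)·451/179 = 5.6218511 × 10^7.
Tier 2: 4300²·(1 − 979/4300)·273.6/979 = 3.990899 × 10^6.
Sum = 6.6734205 × 10^7.
SE = √(6.6734205 × 10^7) = 8169.

8169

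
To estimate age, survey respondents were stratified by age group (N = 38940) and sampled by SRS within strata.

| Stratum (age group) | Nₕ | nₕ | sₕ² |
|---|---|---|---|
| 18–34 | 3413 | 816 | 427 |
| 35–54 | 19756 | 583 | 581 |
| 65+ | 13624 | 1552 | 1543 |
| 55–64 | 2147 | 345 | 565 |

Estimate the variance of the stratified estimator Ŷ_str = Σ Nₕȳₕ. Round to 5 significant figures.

Var(Ŷ_str) = Σₕ Nₕ²(1 − fₕ)sₕ²/nₕ.
18–34: 3413²·(1 − 816/3413)·427/816 = 4.6381624 × 10^6.
35–54: 19756²·(1 − 583/19756)·581/583 = 3.7748237 × 10^8.
65+: 13624²·(1 − 1552/13624)·1543/1552 = 1.6351518 × 10^8.
55–64: 2147²·(1 − 345/2147)·565/345 = 6.3360148 × 10^6.
Sum = 5.5197173 × 10^8.

5.5197 × 10^8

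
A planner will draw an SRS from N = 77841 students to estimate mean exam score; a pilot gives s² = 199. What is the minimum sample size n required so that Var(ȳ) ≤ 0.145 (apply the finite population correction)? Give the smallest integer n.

Without fpc, n₀ = s²/D = 199/0.145 = 1372.4138.
With fpc, (1 − n/N)·s²/n ≤ D requires n ≥ n₀/(1 + n₀/N) = 1372.4138/(1 + 1372.4138/77841) = 1348.6360.
Rounding up, n = 1349.

1349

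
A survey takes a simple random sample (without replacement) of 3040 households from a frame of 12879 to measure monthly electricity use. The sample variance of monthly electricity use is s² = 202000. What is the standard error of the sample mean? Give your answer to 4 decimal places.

Under SRS without replacement, Var(ȳ) = (1 − f)·s²/n with f = n/N = 3040/12879 = 0.23604317.
Var(ȳ) = (1 − 0.23604317)·202000/3040 = 0.76395683·66.447368 = 50.762921.
SE(ȳ) = √(50.762921) = 7.1248.

7.1248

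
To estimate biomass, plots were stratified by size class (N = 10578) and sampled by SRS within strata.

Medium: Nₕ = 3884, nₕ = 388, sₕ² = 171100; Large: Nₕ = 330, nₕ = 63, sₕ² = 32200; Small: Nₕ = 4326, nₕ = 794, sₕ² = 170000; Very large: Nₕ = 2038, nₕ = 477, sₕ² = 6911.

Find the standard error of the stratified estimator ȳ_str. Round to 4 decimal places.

9.1414

Var(ȳ_str) = Σₕ Wₕ²(1 − fₕ)sₕ²/nₕ with Wₕ = Nₕ/N, N = 10578.
Medium: Wₕ = 0.36717716; term = 0.36717716²·(1 − 0.09989701)·171100/388 = 53.513309.
Large: Wₕ = 0.03119682; term = 0.03119682²·(1 − 0.19090909)·32200/63 = 0.40246989.
Small: Wₕ = 0.40896200; term = 0.40896200²·(1 − 0.18354138)·170000/794 = 29.23671.
Very large: Wₕ = 0.19266402; term = 0.19266402²·(1 − 0.23405299)·6911/477 = 0.4119291.
Sum = 83.564418.
SE = √(83.564418) = 9.1414.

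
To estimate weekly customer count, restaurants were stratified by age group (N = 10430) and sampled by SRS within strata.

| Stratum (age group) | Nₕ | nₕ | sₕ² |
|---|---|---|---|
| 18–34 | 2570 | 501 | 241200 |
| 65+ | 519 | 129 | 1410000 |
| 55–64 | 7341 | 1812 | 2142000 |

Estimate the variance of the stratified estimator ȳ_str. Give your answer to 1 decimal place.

Var(ȳ_str) = Σₕ Wₕ²(1 − fₕ)sₕ²/nₕ with Wₕ = Nₕ/N, N = 10430.
18–34: Wₕ = 0.24640460; term = 0.24640460²·(1 − 0.19494163)·241200/501 = 23.532311.
65+: Wₕ = 0.04976031; term = 0.04976031²·(1 − 0.24855491)·1410000/129 = 20.337274.
55–64: Wₕ = 0.70383509; term = 0.70383509²·(1 − 0.24683286)·2142000/1812 = 441.05675.
Sum = 484.92634.

484.9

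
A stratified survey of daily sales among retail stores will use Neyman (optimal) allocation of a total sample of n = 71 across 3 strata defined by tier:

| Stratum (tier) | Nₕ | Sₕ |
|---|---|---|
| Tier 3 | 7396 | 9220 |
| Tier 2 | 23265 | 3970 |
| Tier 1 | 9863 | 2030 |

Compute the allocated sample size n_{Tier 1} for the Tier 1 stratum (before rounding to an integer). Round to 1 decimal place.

7.9

Neyman allocation: nₕ = n·NₕSₕ / Σⱼ NⱼSⱼ.
Σ NⱼSⱼ = 7396·9220 + 23265·3970 + 9863·2030 = 1.8057506 × 10^8.
n_{Tier 1} = 71·9863·2030 / (1.8057506 × 10^8) = 7.9.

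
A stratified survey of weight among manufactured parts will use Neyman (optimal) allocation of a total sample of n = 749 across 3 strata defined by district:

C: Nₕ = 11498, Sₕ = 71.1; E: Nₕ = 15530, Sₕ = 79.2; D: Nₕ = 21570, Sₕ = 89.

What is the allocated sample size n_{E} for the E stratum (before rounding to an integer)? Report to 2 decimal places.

Neyman allocation: nₕ = n·NₕSₕ / Σⱼ NⱼSⱼ.
Σ NⱼSⱼ = 11498·71.1 + 15530·79.2 + 21570·89 = 3.9672138 × 10^6.
n_{E} = 749·15530·79.2 / (3.9672138 × 10^6) = 232.22.

232.22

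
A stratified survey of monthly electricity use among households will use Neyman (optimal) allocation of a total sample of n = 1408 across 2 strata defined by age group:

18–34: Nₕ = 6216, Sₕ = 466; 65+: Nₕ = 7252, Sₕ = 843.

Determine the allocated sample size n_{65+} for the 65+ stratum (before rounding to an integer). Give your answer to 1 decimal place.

Neyman allocation: nₕ = n·NₕSₕ / Σⱼ NⱼSⱼ.
Σ NⱼSⱼ = 6216·466 + 7252·843 = 9.010092 × 10^6.
n_{65+} = 1408·7252·843 / (9.010092 × 10^6) = 955.3.

955.3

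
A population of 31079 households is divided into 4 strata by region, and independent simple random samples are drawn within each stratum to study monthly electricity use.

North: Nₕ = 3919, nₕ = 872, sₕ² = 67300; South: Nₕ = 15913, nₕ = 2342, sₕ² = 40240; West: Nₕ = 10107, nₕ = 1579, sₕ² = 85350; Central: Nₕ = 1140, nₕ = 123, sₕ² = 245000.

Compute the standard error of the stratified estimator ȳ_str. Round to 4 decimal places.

Var(ȳ_str) = Σₕ Wₕ²(1 − fₕ)sₕ²/nₕ with Wₕ = Nₕ/N, N = 31079.
North: Wₕ = 0.12609801; term = 0.12609801²·(1 − 0.22250574)·67300/872 = 0.95414027.
South: Wₕ = 0.51201776; term = 0.51201776²·(1 − 0.14717527)·40240/2342 = 3.8415007.
West: Wₕ = 0.32520351; term = 0.32520351²·(1 − 0.15622836)·85350/1579 = 4.8234389.
Central: Wₕ = 0.03668072; term = 0.03668072²·(1 − 0.10789474)·245000/123 = 2.3908521.
Sum = 12.009932.
SE = √(12.009932) = 3.4655.

3.4655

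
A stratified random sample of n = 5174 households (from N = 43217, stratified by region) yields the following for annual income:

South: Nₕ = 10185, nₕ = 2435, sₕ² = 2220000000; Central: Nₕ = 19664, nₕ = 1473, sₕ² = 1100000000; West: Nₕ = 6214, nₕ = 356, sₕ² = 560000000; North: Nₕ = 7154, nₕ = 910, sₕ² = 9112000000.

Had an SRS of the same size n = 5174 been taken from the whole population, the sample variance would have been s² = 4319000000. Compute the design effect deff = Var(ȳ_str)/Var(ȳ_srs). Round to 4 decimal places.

Var(ȳ_str) = Σ Wₕ²(1−fₕ)sₕ²/nₕ with Wₕ = Nₕ/43217:
  South: (10185/43217)²·(1−2435/10185)·2220000000/2435 = 38530.754
  Central: (19664/43217)²·(1−1473/19664)·1100000000/1473 = 143024.07
  West: (6214/43217)²·(1−356/6214)·560000000/356 = 30658.395
  North: (7154/43217)²·(1−910/7154)·9112000000/910 = 239483.13
  → Var(ȳ_str) = 451696.35.
Var(ȳ_srs) = (1 − 5174/43217)·4319000000/5174 = 734813.15.
deff = 451696.35 / 734813.15 = 0.6147.

0.6147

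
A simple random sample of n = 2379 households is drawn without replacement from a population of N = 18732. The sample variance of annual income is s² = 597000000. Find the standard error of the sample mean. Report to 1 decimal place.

Under SRS without replacement, Var(ȳ) = (1 − f)·s²/n with f = n/N = 2379/18732 = 0.12700192.
Var(ȳ) = (1 − 0.12700192)·597000000/2379 = 0.87299808·250945.78 = 219075.18.
SE(ȳ) = √(219075.18) = 468.1.

468.1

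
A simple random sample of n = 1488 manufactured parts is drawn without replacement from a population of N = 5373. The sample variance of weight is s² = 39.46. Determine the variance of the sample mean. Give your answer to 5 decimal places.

Under SRS without replacement, Var(ȳ) = (1 − f)·s²/n with f = n/N = 1488/5373 = 0.27694026.
Var(ȳ) = (1 − 0.27694026)·39.46/1488 = 0.72305974·0.026518817 = 0.019174689.

0.01917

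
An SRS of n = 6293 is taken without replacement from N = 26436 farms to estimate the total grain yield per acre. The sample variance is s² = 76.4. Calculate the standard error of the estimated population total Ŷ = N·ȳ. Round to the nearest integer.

2543

Var(Ŷ) = N²·Var(ȳ) = N²·(1 − n/N)·s²/n.
f = 6293/26436 = 0.23804660; Var(ȳ) = 0.76195340·76.4/6293 = 0.0092504751.
Var(Ŷ) = 26436² · 0.0092504751 = 6.4648064 × 10^6.
SE(Ŷ) = √(6.4648064 × 10^6) = 2543.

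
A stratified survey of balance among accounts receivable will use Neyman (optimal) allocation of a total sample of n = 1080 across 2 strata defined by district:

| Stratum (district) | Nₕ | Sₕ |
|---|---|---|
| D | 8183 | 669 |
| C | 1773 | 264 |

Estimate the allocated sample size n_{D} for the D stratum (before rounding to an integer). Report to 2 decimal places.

994.93

Neyman allocation: nₕ = n·NₕSₕ / Σⱼ NⱼSⱼ.
Σ NⱼSⱼ = 8183·669 + 1773·264 = 5.942499 × 10^6.
n_{D} = 1080·8183·669 / (5.942499 × 10^6) = 994.93.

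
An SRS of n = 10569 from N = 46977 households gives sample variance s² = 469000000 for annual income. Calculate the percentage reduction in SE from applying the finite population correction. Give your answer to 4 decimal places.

11.9649

f = n/N = 10569/46977 = 0.22498244.
SE_no-fpc = √(s²/n) = 210.65388; SE_fpc = √((1−f)s²/n) = 185.44932.
Ratio = √(1−f) = 0.88035082. Reduction = 100·(1 − 0.88035082) = 11.9649%.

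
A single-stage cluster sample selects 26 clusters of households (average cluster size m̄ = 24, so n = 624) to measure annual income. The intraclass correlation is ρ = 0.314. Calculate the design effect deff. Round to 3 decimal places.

deff = 1 + (24 − 1)·0.314 = 1 + 7.222 = 8.222.

8.222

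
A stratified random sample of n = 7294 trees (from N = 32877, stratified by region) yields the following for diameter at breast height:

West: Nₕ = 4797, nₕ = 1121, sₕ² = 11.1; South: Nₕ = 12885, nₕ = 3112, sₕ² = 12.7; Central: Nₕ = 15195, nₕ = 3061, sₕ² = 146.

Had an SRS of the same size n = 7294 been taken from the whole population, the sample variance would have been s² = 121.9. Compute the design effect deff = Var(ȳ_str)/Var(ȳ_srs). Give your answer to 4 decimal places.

0.6746

Var(ȳ_str) = Σ Wₕ²(1−fₕ)sₕ²/nₕ with Wₕ = Nₕ/32877:
  West: (4797/32877)²·(1−1121/4797)·11.1/1121 = 1.6153931 × 10^-4
  South: (12885/32877)²·(1−3112/12885)·12.7/3112 = 4.7543603 × 10^-4
  Central: (15195/32877)²·(1−3061/15195)·146/3061 = 0.0081359797
  → Var(ȳ_str) = 0.008772955.
Var(ȳ_srs) = (1 − 7294/32877)·121.9/7294 = 0.013004607.
deff = 0.008772955 / 0.013004607 = 0.6746.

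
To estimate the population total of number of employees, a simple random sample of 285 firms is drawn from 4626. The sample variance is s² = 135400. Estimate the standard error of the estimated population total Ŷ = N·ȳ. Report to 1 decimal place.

Var(Ŷ) = N²·Var(ȳ) = N²·(1 − n/N)·s²/n.
f = 285/4626 = 0.06160830; Var(ȳ) = 0.93839170·135400/285 = 445.81837.
Var(Ŷ) = 4626² · 445.81837 = 9.5404578 × 10^9.
SE(Ŷ) = √(9.5404578 × 10^9) = 97675.3.

97675.3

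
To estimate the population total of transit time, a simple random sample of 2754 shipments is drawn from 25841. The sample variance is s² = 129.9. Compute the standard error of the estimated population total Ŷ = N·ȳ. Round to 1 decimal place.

Var(Ŷ) = N²·Var(ȳ) = N²·(1 − n/N)·s²/n.
f = 2754/25841 = 0.10657482; Var(ȳ) = 0.89342518·129.9/2754 = 0.042140861.
Var(Ŷ) = 25841² · 0.042140861 = 2.8139867 × 10^7.
SE(Ŷ) = √(2.8139867 × 10^7) = 5304.7.

5304.7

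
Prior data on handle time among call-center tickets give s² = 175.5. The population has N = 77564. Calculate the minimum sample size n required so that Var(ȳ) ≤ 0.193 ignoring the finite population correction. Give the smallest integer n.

Without fpc, n₀ = s²/D = 175.5/0.193 = 909.3264.
Rounding up, n = 910.

910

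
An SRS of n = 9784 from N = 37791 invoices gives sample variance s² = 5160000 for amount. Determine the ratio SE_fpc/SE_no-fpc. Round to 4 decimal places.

f = n/N = 9784/37791 = 0.25889762.
SE_no-fpc = √(s²/n) = 22.965009; SE_fpc = √((1−f)s²/n) = 19.769957.
Ratio = √(1−f) = 0.86087303.

0.8609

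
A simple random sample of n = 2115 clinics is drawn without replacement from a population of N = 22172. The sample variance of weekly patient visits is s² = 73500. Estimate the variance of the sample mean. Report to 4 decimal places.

Under SRS without replacement, Var(ȳ) = (1 − f)·s²/n with f = n/N = 2115/22172 = 0.09539058.
Var(ȳ) = (1 − 0.09539058)·73500/2115 = 0.90460942·34.751773 = 31.436781.

31.4368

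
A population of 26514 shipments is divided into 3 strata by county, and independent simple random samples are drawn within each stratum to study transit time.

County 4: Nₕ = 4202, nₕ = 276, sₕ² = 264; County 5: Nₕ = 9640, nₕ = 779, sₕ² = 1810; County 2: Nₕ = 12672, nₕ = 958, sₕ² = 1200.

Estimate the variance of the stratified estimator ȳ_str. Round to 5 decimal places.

Var(ȳ_str) = Σₕ Wₕ²(1 − fₕ)sₕ²/nₕ with Wₕ = Nₕ/N, N = 26514.
County 4: Wₕ = 0.15848231; term = 0.15848231²·(1 − 0.06568301)·264/276 = 0.022446606.
County 5: Wₕ = 0.36358150; term = 0.36358150²·(1 − 0.08080913)·1810/779 = 0.28232568.
County 2: Wₕ = 0.47793618; term = 0.47793618²·(1 − 0.07559975)·1200/958 = 0.26449387.
Sum = 0.56926616.

0.56927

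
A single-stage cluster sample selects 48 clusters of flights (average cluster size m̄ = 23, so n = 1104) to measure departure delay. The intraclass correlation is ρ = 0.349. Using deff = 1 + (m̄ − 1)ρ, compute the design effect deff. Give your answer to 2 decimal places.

8.68

deff = 1 + (23 − 1)·0.349 = 1 + 7.678 = 8.678.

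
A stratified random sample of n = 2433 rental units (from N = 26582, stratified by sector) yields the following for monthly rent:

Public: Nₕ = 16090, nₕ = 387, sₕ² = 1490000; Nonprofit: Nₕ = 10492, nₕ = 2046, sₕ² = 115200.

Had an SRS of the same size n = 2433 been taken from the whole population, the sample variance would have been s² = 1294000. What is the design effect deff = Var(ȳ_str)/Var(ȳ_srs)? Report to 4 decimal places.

2.8639

Var(ȳ_str) = Σ Wₕ²(1−fₕ)sₕ²/nₕ with Wₕ = Nₕ/26582:
  Public: (16090/26582)²·(1−387/16090)·1490000/387 = 1376.698
  Nonprofit: (10492/26582)²·(1−2046/10492)·115200/2046 = 7.0612388
  → Var(ȳ_str) = 1383.7592.
Var(ȳ_srs) = (1 − 2433/26582)·1294000/2433 = 483.17412.
deff = 1383.7592 / 483.17412 = 2.8639.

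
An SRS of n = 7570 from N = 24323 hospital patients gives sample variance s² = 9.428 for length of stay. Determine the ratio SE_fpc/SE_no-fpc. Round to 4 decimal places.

0.8299

f = n/N = 7570/24323 = 0.31122806.
SE_no-fpc = √(s²/n) = 0.035290828; SE_fpc = √((1−f)s²/n) = 0.029288665.
Ratio = √(1−f) = 0.82992285.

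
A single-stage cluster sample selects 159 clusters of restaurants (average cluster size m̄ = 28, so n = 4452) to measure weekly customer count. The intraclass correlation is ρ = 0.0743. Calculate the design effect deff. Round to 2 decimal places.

3.01

deff = 1 + (28 − 1)·0.0743 = 1 + 2.0061 = 3.0061.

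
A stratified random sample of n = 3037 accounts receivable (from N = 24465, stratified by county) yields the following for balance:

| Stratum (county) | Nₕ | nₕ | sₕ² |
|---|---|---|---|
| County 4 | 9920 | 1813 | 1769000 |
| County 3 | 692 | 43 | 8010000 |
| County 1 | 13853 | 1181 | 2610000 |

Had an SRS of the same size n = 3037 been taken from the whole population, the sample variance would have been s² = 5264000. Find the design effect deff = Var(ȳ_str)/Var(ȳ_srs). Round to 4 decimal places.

0.6054

Var(ȳ_str) = Σ Wₕ²(1−fₕ)sₕ²/nₕ with Wₕ = Nₕ/24465:
  County 4: (9920/24465)²·(1−1813/9920)·1769000/1813 = 131.10264
  County 3: (692/24465)²·(1−43/692)·8010000/43 = 139.77336
  County 1: (13853/24465)²·(1−1181/13853)·2610000/1181 = 648.17036
  → Var(ȳ_str) = 919.04636.
Var(ȳ_srs) = (1 − 3037/24465)·5264000/3037 = 1518.1249.
deff = 919.04636 / 1518.1249 = 0.6054.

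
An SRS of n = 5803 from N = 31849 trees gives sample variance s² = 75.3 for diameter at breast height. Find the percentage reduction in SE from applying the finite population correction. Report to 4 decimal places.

9.5679

f = n/N = 5803/31849 = 0.18220352.
SE_no-fpc = √(s²/n) = 0.11391245; SE_fpc = √((1−f)s²/n) = 0.10301342.
Ratio = √(1−f) = 0.90432100. Reduction = 100·(1 − 0.90432100) = 9.5679%.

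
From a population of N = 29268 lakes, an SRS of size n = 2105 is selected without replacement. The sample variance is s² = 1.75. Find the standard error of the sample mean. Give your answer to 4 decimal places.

0.0278

Under SRS without replacement, Var(ȳ) = (1 − f)·s²/n with f = n/N = 2105/29268 = 0.07192155.
Var(ȳ) = (1 − 0.07192155)·1.75/2105 = 0.92807845·8.3135392 × 10^-4 = 7.7156165 × 10^-4.
SE(ȳ) = √(7.7156165 × 10^-4) = 0.0278.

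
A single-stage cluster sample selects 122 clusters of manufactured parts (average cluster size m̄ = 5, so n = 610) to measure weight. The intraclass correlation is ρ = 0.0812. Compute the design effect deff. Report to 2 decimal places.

deff = 1 + (5 − 1)·0.0812 = 1 + 0.3248 = 1.3248.

1.32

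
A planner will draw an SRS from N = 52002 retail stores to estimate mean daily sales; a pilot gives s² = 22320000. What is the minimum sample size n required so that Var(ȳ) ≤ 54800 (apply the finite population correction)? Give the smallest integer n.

Without fpc, n₀ = s²/D = 22320000/54800 = 407.2993.
With fpc, (1 − n/N)·s²/n ≤ D requires n ≥ n₀/(1 + n₀/N) = 407.2993/(1 + 407.2993/52002) = 404.1340.
Rounding up, n = 405.

405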